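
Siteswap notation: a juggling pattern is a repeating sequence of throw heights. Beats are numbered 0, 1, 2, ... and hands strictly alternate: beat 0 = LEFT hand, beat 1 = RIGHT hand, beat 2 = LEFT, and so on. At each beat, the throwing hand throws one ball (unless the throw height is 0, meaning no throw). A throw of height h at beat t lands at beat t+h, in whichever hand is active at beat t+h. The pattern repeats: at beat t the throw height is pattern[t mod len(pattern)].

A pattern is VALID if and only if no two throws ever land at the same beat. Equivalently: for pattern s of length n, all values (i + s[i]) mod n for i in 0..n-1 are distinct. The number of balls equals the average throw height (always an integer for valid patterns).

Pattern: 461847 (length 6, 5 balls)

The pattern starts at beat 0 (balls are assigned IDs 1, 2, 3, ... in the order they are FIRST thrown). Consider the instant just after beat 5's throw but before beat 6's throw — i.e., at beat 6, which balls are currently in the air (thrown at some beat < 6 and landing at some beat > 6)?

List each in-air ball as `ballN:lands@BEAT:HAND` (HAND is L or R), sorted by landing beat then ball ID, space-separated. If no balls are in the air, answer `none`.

Beat 0 (L): throw ball1 h=4 -> lands@4:L; in-air after throw: [b1@4:L]
Beat 1 (R): throw ball2 h=6 -> lands@7:R; in-air after throw: [b1@4:L b2@7:R]
Beat 2 (L): throw ball3 h=1 -> lands@3:R; in-air after throw: [b3@3:R b1@4:L b2@7:R]
Beat 3 (R): throw ball3 h=8 -> lands@11:R; in-air after throw: [b1@4:L b2@7:R b3@11:R]
Beat 4 (L): throw ball1 h=4 -> lands@8:L; in-air after throw: [b2@7:R b1@8:L b3@11:R]
Beat 5 (R): throw ball4 h=7 -> lands@12:L; in-air after throw: [b2@7:R b1@8:L b3@11:R b4@12:L]
Beat 6 (L): throw ball5 h=4 -> lands@10:L; in-air after throw: [b2@7:R b1@8:L b5@10:L b3@11:R b4@12:L]

Answer: ball2:lands@7:R ball1:lands@8:L ball3:lands@11:R ball4:lands@12:L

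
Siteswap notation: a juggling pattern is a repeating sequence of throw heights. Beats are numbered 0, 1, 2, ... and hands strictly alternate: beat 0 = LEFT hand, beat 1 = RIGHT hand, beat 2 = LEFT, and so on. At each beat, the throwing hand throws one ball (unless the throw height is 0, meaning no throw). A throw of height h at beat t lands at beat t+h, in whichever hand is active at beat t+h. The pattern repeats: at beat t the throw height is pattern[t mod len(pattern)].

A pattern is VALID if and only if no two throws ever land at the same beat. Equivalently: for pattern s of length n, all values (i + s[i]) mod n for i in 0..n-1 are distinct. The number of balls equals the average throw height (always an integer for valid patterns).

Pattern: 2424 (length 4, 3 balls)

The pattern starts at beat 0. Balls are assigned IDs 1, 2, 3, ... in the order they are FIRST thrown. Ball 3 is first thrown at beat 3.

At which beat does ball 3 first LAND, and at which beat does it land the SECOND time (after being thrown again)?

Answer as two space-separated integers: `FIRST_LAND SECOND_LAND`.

Answer: 7 11

Derivation:
Beat 0 (L): throw ball1 h=2 -> lands@2:L; in-air after throw: [b1@2:L]
Beat 1 (R): throw ball2 h=4 -> lands@5:R; in-air after throw: [b1@2:L b2@5:R]
Beat 2 (L): throw ball1 h=2 -> lands@4:L; in-air after throw: [b1@4:L b2@5:R]
Beat 3 (R): throw ball3 h=4 -> lands@7:R; in-air after throw: [b1@4:L b2@5:R b3@7:R]
Beat 4 (L): throw ball1 h=2 -> lands@6:L; in-air after throw: [b2@5:R b1@6:L b3@7:R]
Beat 5 (R): throw ball2 h=4 -> lands@9:R; in-air after throw: [b1@6:L b3@7:R b2@9:R]
Beat 6 (L): throw ball1 h=2 -> lands@8:L; in-air after throw: [b3@7:R b1@8:L b2@9:R]
Beat 7 (R): throw ball3 h=4 -> lands@11:R; in-air after throw: [b1@8:L b2@9:R b3@11:R]
Beat 8 (L): throw ball1 h=2 -> lands@10:L; in-air after throw: [b2@9:R b1@10:L b3@11:R]
Beat 9 (R): throw ball2 h=4 -> lands@13:R; in-air after throw: [b1@10:L b3@11:R b2@13:R]
Beat 10 (L): throw ball1 h=2 -> lands@12:L; in-air after throw: [b3@11:R b1@12:L b2@13:R]
Beat 11 (R): throw ball3 h=4 -> lands@15:R; in-air after throw: [b1@12:L b2@13:R b3@15:R]
Ball 3: thrown@3 h=4 -> first land @7; rethrown@7 h=4 -> second land @11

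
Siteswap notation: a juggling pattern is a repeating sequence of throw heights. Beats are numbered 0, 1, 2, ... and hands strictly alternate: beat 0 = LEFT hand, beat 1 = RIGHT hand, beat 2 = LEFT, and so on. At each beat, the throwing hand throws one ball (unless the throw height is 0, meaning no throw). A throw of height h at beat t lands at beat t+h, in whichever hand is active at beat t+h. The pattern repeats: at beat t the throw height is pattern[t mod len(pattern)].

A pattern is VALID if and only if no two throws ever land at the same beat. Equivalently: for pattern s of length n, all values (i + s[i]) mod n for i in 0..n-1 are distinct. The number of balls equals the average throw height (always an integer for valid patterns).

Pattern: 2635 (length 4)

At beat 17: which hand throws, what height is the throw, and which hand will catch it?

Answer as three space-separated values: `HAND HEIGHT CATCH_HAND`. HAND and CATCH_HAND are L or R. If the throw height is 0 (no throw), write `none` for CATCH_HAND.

Beat 17: 17 mod 2 = 1, so hand = R
Throw height = pattern[17 mod 4] = pattern[1] = 6
Lands at beat 17+6=23, 23 mod 2 = 1, so catch hand = R

Answer: R 6 R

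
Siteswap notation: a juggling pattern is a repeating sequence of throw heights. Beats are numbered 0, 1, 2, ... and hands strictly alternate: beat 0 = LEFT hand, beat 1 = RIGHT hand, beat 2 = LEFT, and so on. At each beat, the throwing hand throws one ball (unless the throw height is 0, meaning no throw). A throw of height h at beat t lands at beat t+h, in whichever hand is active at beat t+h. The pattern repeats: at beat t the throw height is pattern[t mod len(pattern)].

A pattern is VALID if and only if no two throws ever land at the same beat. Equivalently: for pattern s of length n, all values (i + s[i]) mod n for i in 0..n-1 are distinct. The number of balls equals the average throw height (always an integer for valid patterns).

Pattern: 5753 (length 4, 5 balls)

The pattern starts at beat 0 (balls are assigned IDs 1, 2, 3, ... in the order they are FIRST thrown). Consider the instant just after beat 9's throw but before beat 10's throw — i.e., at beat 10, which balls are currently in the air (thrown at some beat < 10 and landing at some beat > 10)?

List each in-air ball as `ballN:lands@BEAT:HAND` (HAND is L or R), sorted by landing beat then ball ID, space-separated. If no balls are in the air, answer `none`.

Beat 0 (L): throw ball1 h=5 -> lands@5:R; in-air after throw: [b1@5:R]
Beat 1 (R): throw ball2 h=7 -> lands@8:L; in-air after throw: [b1@5:R b2@8:L]
Beat 2 (L): throw ball3 h=5 -> lands@7:R; in-air after throw: [b1@5:R b3@7:R b2@8:L]
Beat 3 (R): throw ball4 h=3 -> lands@6:L; in-air after throw: [b1@5:R b4@6:L b3@7:R b2@8:L]
Beat 4 (L): throw ball5 h=5 -> lands@9:R; in-air after throw: [b1@5:R b4@6:L b3@7:R b2@8:L b5@9:R]
Beat 5 (R): throw ball1 h=7 -> lands@12:L; in-air after throw: [b4@6:L b3@7:R b2@8:L b5@9:R b1@12:L]
Beat 6 (L): throw ball4 h=5 -> lands@11:R; in-air after throw: [b3@7:R b2@8:L b5@9:R b4@11:R b1@12:L]
Beat 7 (R): throw ball3 h=3 -> lands@10:L; in-air after throw: [b2@8:L b5@9:R b3@10:L b4@11:R b1@12:L]
Beat 8 (L): throw ball2 h=5 -> lands@13:R; in-air after throw: [b5@9:R b3@10:L b4@11:R b1@12:L b2@13:R]
Beat 9 (R): throw ball5 h=7 -> lands@16:L; in-air after throw: [b3@10:L b4@11:R b1@12:L b2@13:R b5@16:L]
Beat 10 (L): throw ball3 h=5 -> lands@15:R; in-air after throw: [b4@11:R b1@12:L b2@13:R b3@15:R b5@16:L]

Answer: ball4:lands@11:R ball1:lands@12:L ball2:lands@13:R ball5:lands@16:L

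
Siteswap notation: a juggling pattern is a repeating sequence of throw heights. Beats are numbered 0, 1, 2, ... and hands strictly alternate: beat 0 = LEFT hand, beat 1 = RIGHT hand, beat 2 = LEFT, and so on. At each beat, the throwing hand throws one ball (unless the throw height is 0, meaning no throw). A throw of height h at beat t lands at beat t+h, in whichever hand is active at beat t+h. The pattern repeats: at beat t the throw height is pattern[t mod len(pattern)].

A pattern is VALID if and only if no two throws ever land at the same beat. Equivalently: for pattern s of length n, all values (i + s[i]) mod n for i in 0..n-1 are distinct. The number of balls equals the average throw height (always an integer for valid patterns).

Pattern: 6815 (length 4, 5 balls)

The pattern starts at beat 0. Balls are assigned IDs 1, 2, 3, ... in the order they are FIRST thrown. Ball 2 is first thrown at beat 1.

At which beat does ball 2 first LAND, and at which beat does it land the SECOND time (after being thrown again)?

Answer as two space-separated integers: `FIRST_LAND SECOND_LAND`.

Answer: 9 17

Derivation:
Beat 0 (L): throw ball1 h=6 -> lands@6:L; in-air after throw: [b1@6:L]
Beat 1 (R): throw ball2 h=8 -> lands@9:R; in-air after throw: [b1@6:L b2@9:R]
Beat 2 (L): throw ball3 h=1 -> lands@3:R; in-air after throw: [b3@3:R b1@6:L b2@9:R]
Beat 3 (R): throw ball3 h=5 -> lands@8:L; in-air after throw: [b1@6:L b3@8:L b2@9:R]
Beat 4 (L): throw ball4 h=6 -> lands@10:L; in-air after throw: [b1@6:L b3@8:L b2@9:R b4@10:L]
Beat 5 (R): throw ball5 h=8 -> lands@13:R; in-air after throw: [b1@6:L b3@8:L b2@9:R b4@10:L b5@13:R]
Beat 6 (L): throw ball1 h=1 -> lands@7:R; in-air after throw: [b1@7:R b3@8:L b2@9:R b4@10:L b5@13:R]
Beat 7 (R): throw ball1 h=5 -> lands@12:L; in-air after throw: [b3@8:L b2@9:R b4@10:L b1@12:L b5@13:R]
Beat 8 (L): throw ball3 h=6 -> lands@14:L; in-air after throw: [b2@9:R b4@10:L b1@12:L b5@13:R b3@14:L]
Beat 9 (R): throw ball2 h=8 -> lands@17:R; in-air after throw: [b4@10:L b1@12:L b5@13:R b3@14:L b2@17:R]
Beat 10 (L): throw ball4 h=1 -> lands@11:R; in-air after throw: [b4@11:R b1@12:L b5@13:R b3@14:L b2@17:R]
Beat 11 (R): throw ball4 h=5 -> lands@16:L; in-air after throw: [b1@12:L b5@13:R b3@14:L b4@16:L b2@17:R]
Ball 2: thrown@1 h=8 -> first land @9; rethrown@9 h=8 -> second land @17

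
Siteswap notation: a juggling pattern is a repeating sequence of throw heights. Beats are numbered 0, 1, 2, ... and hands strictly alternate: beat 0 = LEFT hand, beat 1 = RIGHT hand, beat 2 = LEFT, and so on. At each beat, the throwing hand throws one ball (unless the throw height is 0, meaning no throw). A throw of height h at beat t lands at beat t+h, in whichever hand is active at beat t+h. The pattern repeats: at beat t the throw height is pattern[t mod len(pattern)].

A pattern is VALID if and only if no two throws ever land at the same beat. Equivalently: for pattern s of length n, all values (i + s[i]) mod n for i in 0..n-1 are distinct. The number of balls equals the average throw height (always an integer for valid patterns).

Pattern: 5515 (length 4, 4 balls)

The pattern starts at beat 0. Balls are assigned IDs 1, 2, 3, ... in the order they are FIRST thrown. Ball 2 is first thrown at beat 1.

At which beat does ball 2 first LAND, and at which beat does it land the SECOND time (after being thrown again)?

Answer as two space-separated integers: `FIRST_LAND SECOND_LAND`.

Beat 0 (L): throw ball1 h=5 -> lands@5:R; in-air after throw: [b1@5:R]
Beat 1 (R): throw ball2 h=5 -> lands@6:L; in-air after throw: [b1@5:R b2@6:L]
Beat 2 (L): throw ball3 h=1 -> lands@3:R; in-air after throw: [b3@3:R b1@5:R b2@6:L]
Beat 3 (R): throw ball3 h=5 -> lands@8:L; in-air after throw: [b1@5:R b2@6:L b3@8:L]
Beat 4 (L): throw ball4 h=5 -> lands@9:R; in-air after throw: [b1@5:R b2@6:L b3@8:L b4@9:R]
Beat 5 (R): throw ball1 h=5 -> lands@10:L; in-air after throw: [b2@6:L b3@8:L b4@9:R b1@10:L]
Beat 6 (L): throw ball2 h=1 -> lands@7:R; in-air after throw: [b2@7:R b3@8:L b4@9:R b1@10:L]
Beat 7 (R): throw ball2 h=5 -> lands@12:L; in-air after throw: [b3@8:L b4@9:R b1@10:L b2@12:L]
Ball 2: thrown@1 h=5 -> first land @6; rethrown@6 h=1 -> second land @7

Answer: 6 7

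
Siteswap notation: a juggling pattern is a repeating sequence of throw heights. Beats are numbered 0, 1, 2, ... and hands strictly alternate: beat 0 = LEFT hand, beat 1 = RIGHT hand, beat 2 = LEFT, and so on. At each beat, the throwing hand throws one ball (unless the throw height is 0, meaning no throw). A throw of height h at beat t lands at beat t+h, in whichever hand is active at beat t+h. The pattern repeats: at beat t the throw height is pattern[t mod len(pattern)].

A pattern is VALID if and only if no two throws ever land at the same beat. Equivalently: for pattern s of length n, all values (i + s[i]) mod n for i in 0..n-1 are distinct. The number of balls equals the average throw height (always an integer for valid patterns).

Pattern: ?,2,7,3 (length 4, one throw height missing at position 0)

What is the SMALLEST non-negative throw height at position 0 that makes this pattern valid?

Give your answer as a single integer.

i=0: s[i]=? (unknown)
i=1: (1 + 2) mod 4 = 3
i=2: (2 + 7) mod 4 = 1
i=3: (3 + 3) mod 4 = 2
Known residues: [1, 2, 3]; need a permutation of 0..3, so missing residue r = 0
Need (0 + s) mod 4 = 0; smallest s = (0 - 0) mod 4 = 0

Answer: 0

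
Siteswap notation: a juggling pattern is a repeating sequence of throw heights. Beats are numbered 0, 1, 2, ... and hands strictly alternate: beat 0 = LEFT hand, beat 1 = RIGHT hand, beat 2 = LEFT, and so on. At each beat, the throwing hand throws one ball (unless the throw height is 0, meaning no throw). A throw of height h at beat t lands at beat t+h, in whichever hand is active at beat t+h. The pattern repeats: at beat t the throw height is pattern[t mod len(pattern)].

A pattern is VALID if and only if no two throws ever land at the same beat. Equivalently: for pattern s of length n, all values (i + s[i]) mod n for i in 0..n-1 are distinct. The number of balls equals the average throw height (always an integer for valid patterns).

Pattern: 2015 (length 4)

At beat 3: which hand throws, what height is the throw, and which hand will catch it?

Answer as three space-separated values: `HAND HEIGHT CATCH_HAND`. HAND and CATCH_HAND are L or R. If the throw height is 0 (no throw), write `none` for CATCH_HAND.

Beat 3: 3 mod 2 = 1, so hand = R
Throw height = pattern[3 mod 4] = pattern[3] = 5
Lands at beat 3+5=8, 8 mod 2 = 0, so catch hand = L

Answer: R 5 L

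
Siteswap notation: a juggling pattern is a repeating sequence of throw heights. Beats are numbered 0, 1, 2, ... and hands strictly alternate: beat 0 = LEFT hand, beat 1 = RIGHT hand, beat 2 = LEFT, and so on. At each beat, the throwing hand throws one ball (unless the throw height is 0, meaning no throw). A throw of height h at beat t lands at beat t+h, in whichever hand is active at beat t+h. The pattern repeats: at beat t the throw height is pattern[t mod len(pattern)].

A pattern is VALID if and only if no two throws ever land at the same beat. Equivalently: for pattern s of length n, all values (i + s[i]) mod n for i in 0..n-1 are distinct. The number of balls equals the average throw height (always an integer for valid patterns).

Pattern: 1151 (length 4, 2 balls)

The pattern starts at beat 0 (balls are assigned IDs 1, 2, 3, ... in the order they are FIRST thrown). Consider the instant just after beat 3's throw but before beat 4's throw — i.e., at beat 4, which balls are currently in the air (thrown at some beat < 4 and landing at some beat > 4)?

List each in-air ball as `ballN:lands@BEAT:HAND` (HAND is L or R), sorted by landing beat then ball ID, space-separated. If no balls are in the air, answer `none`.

Answer: ball1:lands@7:R

Derivation:
Beat 0 (L): throw ball1 h=1 -> lands@1:R; in-air after throw: [b1@1:R]
Beat 1 (R): throw ball1 h=1 -> lands@2:L; in-air after throw: [b1@2:L]
Beat 2 (L): throw ball1 h=5 -> lands@7:R; in-air after throw: [b1@7:R]
Beat 3 (R): throw ball2 h=1 -> lands@4:L; in-air after throw: [b2@4:L b1@7:R]
Beat 4 (L): throw ball2 h=1 -> lands@5:R; in-air after throw: [b2@5:R b1@7:R]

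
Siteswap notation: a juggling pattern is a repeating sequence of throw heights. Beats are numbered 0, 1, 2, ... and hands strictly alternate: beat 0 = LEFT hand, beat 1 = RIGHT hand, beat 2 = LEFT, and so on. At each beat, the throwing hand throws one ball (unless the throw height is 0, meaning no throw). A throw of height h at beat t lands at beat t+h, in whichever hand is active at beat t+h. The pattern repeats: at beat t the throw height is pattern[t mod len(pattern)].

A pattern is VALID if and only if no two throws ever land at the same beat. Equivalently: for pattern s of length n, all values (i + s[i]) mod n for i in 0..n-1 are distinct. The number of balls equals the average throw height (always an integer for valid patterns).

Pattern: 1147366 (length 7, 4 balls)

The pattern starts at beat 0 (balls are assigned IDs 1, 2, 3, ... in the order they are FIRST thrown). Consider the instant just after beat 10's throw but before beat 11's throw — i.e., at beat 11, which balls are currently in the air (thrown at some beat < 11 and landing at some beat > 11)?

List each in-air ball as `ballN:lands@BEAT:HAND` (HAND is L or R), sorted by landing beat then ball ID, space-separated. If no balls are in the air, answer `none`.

Answer: ball1:lands@12:L ball3:lands@13:R ball2:lands@17:R

Derivation:
Beat 0 (L): throw ball1 h=1 -> lands@1:R; in-air after throw: [b1@1:R]
Beat 1 (R): throw ball1 h=1 -> lands@2:L; in-air after throw: [b1@2:L]
Beat 2 (L): throw ball1 h=4 -> lands@6:L; in-air after throw: [b1@6:L]
Beat 3 (R): throw ball2 h=7 -> lands@10:L; in-air after throw: [b1@6:L b2@10:L]
Beat 4 (L): throw ball3 h=3 -> lands@7:R; in-air after throw: [b1@6:L b3@7:R b2@10:L]
Beat 5 (R): throw ball4 h=6 -> lands@11:R; in-air after throw: [b1@6:L b3@7:R b2@10:L b4@11:R]
Beat 6 (L): throw ball1 h=6 -> lands@12:L; in-air after throw: [b3@7:R b2@10:L b4@11:R b1@12:L]
Beat 7 (R): throw ball3 h=1 -> lands@8:L; in-air after throw: [b3@8:L b2@10:L b4@11:R b1@12:L]
Beat 8 (L): throw ball3 h=1 -> lands@9:R; in-air after throw: [b3@9:R b2@10:L b4@11:R b1@12:L]
Beat 9 (R): throw ball3 h=4 -> lands@13:R; in-air after throw: [b2@10:L b4@11:R b1@12:L b3@13:R]
Beat 10 (L): throw ball2 h=7 -> lands@17:R; in-air after throw: [b4@11:R b1@12:L b3@13:R b2@17:R]
Beat 11 (R): throw ball4 h=3 -> lands@14:L; in-air after throw: [b1@12:L b3@13:R b4@14:L b2@17:R]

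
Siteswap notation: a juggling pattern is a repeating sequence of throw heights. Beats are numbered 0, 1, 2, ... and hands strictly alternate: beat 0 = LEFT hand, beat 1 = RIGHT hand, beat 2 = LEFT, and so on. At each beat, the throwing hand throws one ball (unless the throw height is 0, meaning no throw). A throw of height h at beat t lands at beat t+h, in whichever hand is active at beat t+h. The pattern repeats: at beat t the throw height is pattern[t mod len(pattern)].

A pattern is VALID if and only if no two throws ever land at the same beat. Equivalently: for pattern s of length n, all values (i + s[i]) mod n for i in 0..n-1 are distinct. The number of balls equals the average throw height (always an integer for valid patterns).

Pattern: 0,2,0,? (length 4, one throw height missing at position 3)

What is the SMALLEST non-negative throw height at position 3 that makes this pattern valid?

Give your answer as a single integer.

i=0: (0 + 0) mod 4 = 0
i=1: (1 + 2) mod 4 = 3
i=2: (2 + 0) mod 4 = 2
i=3: s[i]=? (unknown)
Known residues: [0, 2, 3]; need a permutation of 0..3, so missing residue r = 1
Need (3 + s) mod 4 = 1; smallest s = (1 - 3) mod 4 = 2

Answer: 2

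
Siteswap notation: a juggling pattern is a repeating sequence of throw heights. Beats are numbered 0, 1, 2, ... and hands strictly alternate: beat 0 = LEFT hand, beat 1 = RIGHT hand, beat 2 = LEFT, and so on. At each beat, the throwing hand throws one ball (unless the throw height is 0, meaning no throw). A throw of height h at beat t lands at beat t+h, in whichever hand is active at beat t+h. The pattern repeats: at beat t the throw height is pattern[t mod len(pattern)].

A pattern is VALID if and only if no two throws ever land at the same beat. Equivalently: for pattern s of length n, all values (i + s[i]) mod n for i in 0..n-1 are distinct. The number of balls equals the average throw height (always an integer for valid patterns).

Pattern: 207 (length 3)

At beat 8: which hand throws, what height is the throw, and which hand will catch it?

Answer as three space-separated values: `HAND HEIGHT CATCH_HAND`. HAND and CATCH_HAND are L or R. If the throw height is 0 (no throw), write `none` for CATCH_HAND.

Answer: L 7 R

Derivation:
Beat 8: 8 mod 2 = 0, so hand = L
Throw height = pattern[8 mod 3] = pattern[2] = 7
Lands at beat 8+7=15, 15 mod 2 = 1, so catch hand = R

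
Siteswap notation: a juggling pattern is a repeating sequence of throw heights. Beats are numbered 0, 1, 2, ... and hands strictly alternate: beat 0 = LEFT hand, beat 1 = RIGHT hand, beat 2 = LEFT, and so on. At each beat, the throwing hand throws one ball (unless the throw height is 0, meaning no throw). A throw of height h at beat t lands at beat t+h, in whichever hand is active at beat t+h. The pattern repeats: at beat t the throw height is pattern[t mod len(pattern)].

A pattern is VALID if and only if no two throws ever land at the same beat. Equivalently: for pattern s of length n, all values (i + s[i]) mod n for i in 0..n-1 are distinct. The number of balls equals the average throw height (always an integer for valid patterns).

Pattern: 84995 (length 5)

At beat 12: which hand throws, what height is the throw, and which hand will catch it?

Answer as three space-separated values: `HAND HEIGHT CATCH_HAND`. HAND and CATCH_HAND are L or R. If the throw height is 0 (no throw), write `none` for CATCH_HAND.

Answer: L 9 R

Derivation:
Beat 12: 12 mod 2 = 0, so hand = L
Throw height = pattern[12 mod 5] = pattern[2] = 9
Lands at beat 12+9=21, 21 mod 2 = 1, so catch hand = R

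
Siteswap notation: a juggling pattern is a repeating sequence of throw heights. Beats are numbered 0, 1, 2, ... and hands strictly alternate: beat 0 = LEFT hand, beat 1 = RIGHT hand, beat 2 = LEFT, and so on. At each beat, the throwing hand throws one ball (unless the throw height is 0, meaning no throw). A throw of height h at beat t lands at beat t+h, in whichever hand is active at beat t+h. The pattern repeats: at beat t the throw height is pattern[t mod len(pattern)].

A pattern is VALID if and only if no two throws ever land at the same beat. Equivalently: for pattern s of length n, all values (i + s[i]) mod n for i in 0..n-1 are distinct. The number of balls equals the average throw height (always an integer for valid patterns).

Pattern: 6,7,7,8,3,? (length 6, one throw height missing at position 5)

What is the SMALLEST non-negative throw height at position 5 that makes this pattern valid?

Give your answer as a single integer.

i=0: (0 + 6) mod 6 = 0
i=1: (1 + 7) mod 6 = 2
i=2: (2 + 7) mod 6 = 3
i=3: (3 + 8) mod 6 = 5
i=4: (4 + 3) mod 6 = 1
i=5: s[i]=? (unknown)
Known residues: [0, 1, 2, 3, 5]; need a permutation of 0..5, so missing residue r = 4
Need (5 + s) mod 6 = 4; smallest s = (4 - 5) mod 6 = 5

Answer: 5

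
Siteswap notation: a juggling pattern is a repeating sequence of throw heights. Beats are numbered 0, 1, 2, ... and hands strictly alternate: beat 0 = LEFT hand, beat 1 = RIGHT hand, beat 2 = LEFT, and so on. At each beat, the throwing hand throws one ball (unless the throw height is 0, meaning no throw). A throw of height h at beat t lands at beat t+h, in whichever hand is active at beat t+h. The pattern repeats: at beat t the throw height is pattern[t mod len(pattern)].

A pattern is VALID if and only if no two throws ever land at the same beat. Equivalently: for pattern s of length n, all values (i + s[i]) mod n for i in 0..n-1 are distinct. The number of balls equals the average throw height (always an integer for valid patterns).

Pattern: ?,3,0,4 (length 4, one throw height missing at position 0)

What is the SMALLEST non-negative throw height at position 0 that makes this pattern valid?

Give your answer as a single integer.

i=0: s[i]=? (unknown)
i=1: (1 + 3) mod 4 = 0
i=2: (2 + 0) mod 4 = 2
i=3: (3 + 4) mod 4 = 3
Known residues: [0, 2, 3]; need a permutation of 0..3, so missing residue r = 1
Need (0 + s) mod 4 = 1; smallest s = (1 - 0) mod 4 = 1

Answer: 1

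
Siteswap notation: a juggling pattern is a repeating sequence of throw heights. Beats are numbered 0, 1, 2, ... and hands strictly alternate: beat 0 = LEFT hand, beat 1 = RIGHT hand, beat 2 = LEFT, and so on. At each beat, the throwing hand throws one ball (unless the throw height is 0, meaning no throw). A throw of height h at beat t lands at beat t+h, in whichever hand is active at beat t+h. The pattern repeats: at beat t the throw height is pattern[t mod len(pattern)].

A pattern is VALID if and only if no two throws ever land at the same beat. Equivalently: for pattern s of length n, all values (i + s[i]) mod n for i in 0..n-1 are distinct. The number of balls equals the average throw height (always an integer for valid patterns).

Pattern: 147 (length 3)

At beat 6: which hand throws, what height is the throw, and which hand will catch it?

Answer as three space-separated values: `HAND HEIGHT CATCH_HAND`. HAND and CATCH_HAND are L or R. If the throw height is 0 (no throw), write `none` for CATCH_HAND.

Beat 6: 6 mod 2 = 0, so hand = L
Throw height = pattern[6 mod 3] = pattern[0] = 1
Lands at beat 6+1=7, 7 mod 2 = 1, so catch hand = R

Answer: L 1 R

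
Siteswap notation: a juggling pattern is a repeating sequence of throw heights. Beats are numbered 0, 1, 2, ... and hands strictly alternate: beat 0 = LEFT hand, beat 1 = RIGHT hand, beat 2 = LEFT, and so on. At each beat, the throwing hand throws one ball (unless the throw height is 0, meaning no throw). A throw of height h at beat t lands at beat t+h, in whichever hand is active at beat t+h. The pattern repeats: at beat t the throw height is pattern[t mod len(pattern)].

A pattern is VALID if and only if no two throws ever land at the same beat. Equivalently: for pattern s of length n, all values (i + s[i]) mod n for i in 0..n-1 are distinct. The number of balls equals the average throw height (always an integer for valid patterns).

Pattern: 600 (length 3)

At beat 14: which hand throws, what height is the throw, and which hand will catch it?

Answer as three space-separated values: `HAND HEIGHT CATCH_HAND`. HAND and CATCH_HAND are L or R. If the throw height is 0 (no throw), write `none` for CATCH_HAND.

Beat 14: 14 mod 2 = 0, so hand = L
Throw height = pattern[14 mod 3] = pattern[2] = 0

Answer: L 0 none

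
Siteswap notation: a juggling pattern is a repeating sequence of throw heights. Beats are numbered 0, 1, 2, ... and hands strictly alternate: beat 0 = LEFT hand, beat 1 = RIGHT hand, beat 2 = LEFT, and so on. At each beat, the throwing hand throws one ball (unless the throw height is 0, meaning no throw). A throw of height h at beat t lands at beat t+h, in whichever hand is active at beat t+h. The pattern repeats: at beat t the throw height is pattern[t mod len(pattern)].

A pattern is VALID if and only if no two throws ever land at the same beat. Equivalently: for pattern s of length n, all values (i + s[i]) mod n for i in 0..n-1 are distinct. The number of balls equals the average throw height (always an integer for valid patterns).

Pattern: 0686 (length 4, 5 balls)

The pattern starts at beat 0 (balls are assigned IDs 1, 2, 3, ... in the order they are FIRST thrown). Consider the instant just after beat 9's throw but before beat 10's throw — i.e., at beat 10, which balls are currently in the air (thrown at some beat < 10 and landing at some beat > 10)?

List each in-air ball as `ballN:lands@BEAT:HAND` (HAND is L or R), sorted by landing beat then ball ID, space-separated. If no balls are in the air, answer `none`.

Answer: ball4:lands@11:R ball1:lands@13:R ball5:lands@14:L ball3:lands@15:R

Derivation:
Beat 1 (R): throw ball1 h=6 -> lands@7:R; in-air after throw: [b1@7:R]
Beat 2 (L): throw ball2 h=8 -> lands@10:L; in-air after throw: [b1@7:R b2@10:L]
Beat 3 (R): throw ball3 h=6 -> lands@9:R; in-air after throw: [b1@7:R b3@9:R b2@10:L]
Beat 5 (R): throw ball4 h=6 -> lands@11:R; in-air after throw: [b1@7:R b3@9:R b2@10:L b4@11:R]
Beat 6 (L): throw ball5 h=8 -> lands@14:L; in-air after throw: [b1@7:R b3@9:R b2@10:L b4@11:R b5@14:L]
Beat 7 (R): throw ball1 h=6 -> lands@13:R; in-air after throw: [b3@9:R b2@10:L b4@11:R b1@13:R b5@14:L]
Beat 9 (R): throw ball3 h=6 -> lands@15:R; in-air after throw: [b2@10:L b4@11:R b1@13:R b5@14:L b3@15:R]
Beat 10 (L): throw ball2 h=8 -> lands@18:L; in-air after throw: [b4@11:R b1@13:R b5@14:L b3@15:R b2@18:L]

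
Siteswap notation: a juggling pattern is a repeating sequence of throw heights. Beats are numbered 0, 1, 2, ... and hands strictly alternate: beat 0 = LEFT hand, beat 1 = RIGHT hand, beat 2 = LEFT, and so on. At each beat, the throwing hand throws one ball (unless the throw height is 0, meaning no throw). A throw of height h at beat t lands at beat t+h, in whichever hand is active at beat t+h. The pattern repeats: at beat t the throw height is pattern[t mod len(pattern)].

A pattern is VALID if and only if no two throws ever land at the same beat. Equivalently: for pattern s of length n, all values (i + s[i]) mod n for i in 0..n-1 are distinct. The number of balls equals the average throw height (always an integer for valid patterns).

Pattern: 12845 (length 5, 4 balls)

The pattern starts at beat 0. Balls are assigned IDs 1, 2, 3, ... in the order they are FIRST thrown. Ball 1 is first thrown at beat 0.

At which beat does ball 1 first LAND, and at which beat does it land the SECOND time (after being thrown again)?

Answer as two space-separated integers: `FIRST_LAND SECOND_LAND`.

Beat 0 (L): throw ball1 h=1 -> lands@1:R; in-air after throw: [b1@1:R]
Beat 1 (R): throw ball1 h=2 -> lands@3:R; in-air after throw: [b1@3:R]
Beat 2 (L): throw ball2 h=8 -> lands@10:L; in-air after throw: [b1@3:R b2@10:L]
Beat 3 (R): throw ball1 h=4 -> lands@7:R; in-air after throw: [b1@7:R b2@10:L]
Ball 1: thrown@0 h=1 -> first land @1; rethrown@1 h=2 -> second land @3

Answer: 1 3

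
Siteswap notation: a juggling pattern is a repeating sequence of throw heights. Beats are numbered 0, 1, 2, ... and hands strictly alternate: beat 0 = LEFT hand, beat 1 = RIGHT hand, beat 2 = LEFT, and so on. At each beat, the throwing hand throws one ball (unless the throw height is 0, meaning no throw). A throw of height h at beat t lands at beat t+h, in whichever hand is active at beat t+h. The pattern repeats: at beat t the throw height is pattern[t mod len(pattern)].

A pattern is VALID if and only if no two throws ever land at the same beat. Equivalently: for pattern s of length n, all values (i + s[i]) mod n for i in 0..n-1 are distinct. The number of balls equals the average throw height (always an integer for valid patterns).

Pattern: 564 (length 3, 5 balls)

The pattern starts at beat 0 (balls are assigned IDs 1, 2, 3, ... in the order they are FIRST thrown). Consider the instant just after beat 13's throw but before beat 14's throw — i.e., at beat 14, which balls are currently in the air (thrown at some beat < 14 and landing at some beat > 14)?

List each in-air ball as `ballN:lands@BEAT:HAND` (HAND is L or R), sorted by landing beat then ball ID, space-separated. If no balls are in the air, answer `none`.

Beat 0 (L): throw ball1 h=5 -> lands@5:R; in-air after throw: [b1@5:R]
Beat 1 (R): throw ball2 h=6 -> lands@7:R; in-air after throw: [b1@5:R b2@7:R]
Beat 2 (L): throw ball3 h=4 -> lands@6:L; in-air after throw: [b1@5:R b3@6:L b2@7:R]
Beat 3 (R): throw ball4 h=5 -> lands@8:L; in-air after throw: [b1@5:R b3@6:L b2@7:R b4@8:L]
Beat 4 (L): throw ball5 h=6 -> lands@10:L; in-air after throw: [b1@5:R b3@6:L b2@7:R b4@8:L b5@10:L]
Beat 5 (R): throw ball1 h=4 -> lands@9:R; in-air after throw: [b3@6:L b2@7:R b4@8:L b1@9:R b5@10:L]
Beat 6 (L): throw ball3 h=5 -> lands@11:R; in-air after throw: [b2@7:R b4@8:L b1@9:R b5@10:L b3@11:R]
Beat 7 (R): throw ball2 h=6 -> lands@13:R; in-air after throw: [b4@8:L b1@9:R b5@10:L b3@11:R b2@13:R]
Beat 8 (L): throw ball4 h=4 -> lands@12:L; in-air after throw: [b1@9:R b5@10:L b3@11:R b4@12:L b2@13:R]
Beat 9 (R): throw ball1 h=5 -> lands@14:L; in-air after throw: [b5@10:L b3@11:R b4@12:L b2@13:R b1@14:L]
Beat 10 (L): throw ball5 h=6 -> lands@16:L; in-air after throw: [b3@11:R b4@12:L b2@13:R b1@14:L b5@16:L]
Beat 11 (R): throw ball3 h=4 -> lands@15:R; in-air after throw: [b4@12:L b2@13:R b1@14:L b3@15:R b5@16:L]
Beat 12 (L): throw ball4 h=5 -> lands@17:R; in-air after throw: [b2@13:R b1@14:L b3@15:R b5@16:L b4@17:R]
Beat 13 (R): throw ball2 h=6 -> lands@19:R; in-air after throw: [b1@14:L b3@15:R b5@16:L b4@17:R b2@19:R]
Beat 14 (L): throw ball1 h=4 -> lands@18:L; in-air after throw: [b3@15:R b5@16:L b4@17:R b1@18:L b2@19:R]

Answer: ball3:lands@15:R ball5:lands@16:L ball4:lands@17:R ball2:lands@19:R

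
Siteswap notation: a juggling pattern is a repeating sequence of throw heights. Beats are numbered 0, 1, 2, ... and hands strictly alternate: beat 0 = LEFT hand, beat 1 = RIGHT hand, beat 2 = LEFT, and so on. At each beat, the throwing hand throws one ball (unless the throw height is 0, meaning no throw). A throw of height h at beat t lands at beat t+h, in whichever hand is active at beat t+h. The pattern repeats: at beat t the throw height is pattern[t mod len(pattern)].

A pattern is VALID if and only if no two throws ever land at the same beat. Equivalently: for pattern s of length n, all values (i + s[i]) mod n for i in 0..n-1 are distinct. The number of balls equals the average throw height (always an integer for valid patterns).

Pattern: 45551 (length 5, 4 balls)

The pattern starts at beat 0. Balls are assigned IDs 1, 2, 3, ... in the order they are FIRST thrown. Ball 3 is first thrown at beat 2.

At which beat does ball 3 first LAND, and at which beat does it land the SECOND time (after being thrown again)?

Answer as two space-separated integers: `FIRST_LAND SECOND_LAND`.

Beat 0 (L): throw ball1 h=4 -> lands@4:L; in-air after throw: [b1@4:L]
Beat 1 (R): throw ball2 h=5 -> lands@6:L; in-air after throw: [b1@4:L b2@6:L]
Beat 2 (L): throw ball3 h=5 -> lands@7:R; in-air after throw: [b1@4:L b2@6:L b3@7:R]
Beat 3 (R): throw ball4 h=5 -> lands@8:L; in-air after throw: [b1@4:L b2@6:L b3@7:R b4@8:L]
Beat 4 (L): throw ball1 h=1 -> lands@5:R; in-air after throw: [b1@5:R b2@6:L b3@7:R b4@8:L]
Beat 5 (R): throw ball1 h=4 -> lands@9:R; in-air after throw: [b2@6:L b3@7:R b4@8:L b1@9:R]
Beat 6 (L): throw ball2 h=5 -> lands@11:R; in-air after throw: [b3@7:R b4@8:L b1@9:R b2@11:R]
Beat 7 (R): throw ball3 h=5 -> lands@12:L; in-air after throw: [b4@8:L b1@9:R b2@11:R b3@12:L]
Beat 8 (L): throw ball4 h=5 -> lands@13:R; in-air after throw: [b1@9:R b2@11:R b3@12:L b4@13:R]
Beat 9 (R): throw ball1 h=1 -> lands@10:L; in-air after throw: [b1@10:L b2@11:R b3@12:L b4@13:R]
Beat 10 (L): throw ball1 h=4 -> lands@14:L; in-air after throw: [b2@11:R b3@12:L b4@13:R b1@14:L]
Beat 11 (R): throw ball2 h=5 -> lands@16:L; in-air after throw: [b3@12:L b4@13:R b1@14:L b2@16:L]
Beat 12 (L): throw ball3 h=5 -> lands@17:R; in-air after throw: [b4@13:R b1@14:L b2@16:L b3@17:R]
Ball 3: thrown@2 h=5 -> first land @7; rethrown@7 h=5 -> second land @12

Answer: 7 12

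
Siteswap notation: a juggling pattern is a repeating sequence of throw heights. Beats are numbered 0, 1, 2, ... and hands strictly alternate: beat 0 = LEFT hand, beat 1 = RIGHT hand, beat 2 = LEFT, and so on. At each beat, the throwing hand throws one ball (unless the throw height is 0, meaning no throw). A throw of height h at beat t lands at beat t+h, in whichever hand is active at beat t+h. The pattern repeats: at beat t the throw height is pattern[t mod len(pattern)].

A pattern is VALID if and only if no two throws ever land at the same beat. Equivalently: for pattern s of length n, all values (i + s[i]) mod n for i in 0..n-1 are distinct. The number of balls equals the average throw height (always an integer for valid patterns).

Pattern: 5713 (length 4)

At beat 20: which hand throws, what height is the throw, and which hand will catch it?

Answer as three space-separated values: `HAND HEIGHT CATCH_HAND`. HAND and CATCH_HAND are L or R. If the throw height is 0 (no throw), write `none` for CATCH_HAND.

Answer: L 5 R

Derivation:
Beat 20: 20 mod 2 = 0, so hand = L
Throw height = pattern[20 mod 4] = pattern[0] = 5
Lands at beat 20+5=25, 25 mod 2 = 1, so catch hand = R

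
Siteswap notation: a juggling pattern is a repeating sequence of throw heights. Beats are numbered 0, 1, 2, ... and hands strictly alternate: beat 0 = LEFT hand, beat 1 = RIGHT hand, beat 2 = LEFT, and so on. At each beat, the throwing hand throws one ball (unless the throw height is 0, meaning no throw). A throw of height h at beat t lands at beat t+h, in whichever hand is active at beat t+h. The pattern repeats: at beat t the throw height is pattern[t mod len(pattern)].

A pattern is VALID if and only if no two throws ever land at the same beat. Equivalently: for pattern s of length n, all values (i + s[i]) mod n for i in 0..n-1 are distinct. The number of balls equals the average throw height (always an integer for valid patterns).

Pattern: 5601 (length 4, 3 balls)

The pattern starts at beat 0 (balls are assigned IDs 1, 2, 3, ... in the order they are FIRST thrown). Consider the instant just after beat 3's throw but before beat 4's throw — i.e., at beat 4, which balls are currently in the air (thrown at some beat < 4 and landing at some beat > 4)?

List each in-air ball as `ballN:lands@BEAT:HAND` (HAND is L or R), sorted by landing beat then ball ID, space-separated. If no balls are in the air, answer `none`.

Answer: ball1:lands@5:R ball2:lands@7:R

Derivation:
Beat 0 (L): throw ball1 h=5 -> lands@5:R; in-air after throw: [b1@5:R]
Beat 1 (R): throw ball2 h=6 -> lands@7:R; in-air after throw: [b1@5:R b2@7:R]
Beat 3 (R): throw ball3 h=1 -> lands@4:L; in-air after throw: [b3@4:L b1@5:R b2@7:R]
Beat 4 (L): throw ball3 h=5 -> lands@9:R; in-air after throw: [b1@5:R b2@7:R b3@9:R]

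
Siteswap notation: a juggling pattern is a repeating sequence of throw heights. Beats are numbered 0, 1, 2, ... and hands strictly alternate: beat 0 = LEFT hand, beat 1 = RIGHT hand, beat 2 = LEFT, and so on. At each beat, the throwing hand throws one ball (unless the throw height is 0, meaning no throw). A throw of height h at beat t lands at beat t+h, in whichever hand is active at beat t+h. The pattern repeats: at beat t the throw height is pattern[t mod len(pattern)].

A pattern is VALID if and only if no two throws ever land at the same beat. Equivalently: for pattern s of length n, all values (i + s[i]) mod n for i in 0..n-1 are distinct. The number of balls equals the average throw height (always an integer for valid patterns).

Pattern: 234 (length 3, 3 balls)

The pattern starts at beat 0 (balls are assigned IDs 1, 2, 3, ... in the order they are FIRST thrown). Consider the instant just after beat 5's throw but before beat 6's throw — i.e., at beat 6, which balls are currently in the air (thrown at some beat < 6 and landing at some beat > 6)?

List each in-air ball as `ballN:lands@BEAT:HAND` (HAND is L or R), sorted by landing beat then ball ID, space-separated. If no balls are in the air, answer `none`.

Answer: ball2:lands@7:R ball3:lands@9:R

Derivation:
Beat 0 (L): throw ball1 h=2 -> lands@2:L; in-air after throw: [b1@2:L]
Beat 1 (R): throw ball2 h=3 -> lands@4:L; in-air after throw: [b1@2:L b2@4:L]
Beat 2 (L): throw ball1 h=4 -> lands@6:L; in-air after throw: [b2@4:L b1@6:L]
Beat 3 (R): throw ball3 h=2 -> lands@5:R; in-air after throw: [b2@4:L b3@5:R b1@6:L]
Beat 4 (L): throw ball2 h=3 -> lands@7:R; in-air after throw: [b3@5:R b1@6:L b2@7:R]
Beat 5 (R): throw ball3 h=4 -> lands@9:R; in-air after throw: [b1@6:L b2@7:R b3@9:R]
Beat 6 (L): throw ball1 h=2 -> lands@8:L; in-air after throw: [b2@7:R b1@8:L b3@9:R]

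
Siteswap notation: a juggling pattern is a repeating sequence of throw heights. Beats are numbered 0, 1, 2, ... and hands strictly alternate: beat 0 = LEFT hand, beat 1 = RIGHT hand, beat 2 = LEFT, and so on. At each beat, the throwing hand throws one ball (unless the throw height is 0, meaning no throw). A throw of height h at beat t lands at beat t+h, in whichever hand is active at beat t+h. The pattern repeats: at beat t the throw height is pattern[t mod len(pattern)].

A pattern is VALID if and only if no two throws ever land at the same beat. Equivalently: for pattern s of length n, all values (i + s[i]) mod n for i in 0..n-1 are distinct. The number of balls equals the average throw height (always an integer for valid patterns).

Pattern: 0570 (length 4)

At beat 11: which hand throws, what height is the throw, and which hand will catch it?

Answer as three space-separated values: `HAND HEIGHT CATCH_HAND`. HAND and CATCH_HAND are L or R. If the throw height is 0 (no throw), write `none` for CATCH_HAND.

Answer: R 0 none

Derivation:
Beat 11: 11 mod 2 = 1, so hand = R
Throw height = pattern[11 mod 4] = pattern[3] = 0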